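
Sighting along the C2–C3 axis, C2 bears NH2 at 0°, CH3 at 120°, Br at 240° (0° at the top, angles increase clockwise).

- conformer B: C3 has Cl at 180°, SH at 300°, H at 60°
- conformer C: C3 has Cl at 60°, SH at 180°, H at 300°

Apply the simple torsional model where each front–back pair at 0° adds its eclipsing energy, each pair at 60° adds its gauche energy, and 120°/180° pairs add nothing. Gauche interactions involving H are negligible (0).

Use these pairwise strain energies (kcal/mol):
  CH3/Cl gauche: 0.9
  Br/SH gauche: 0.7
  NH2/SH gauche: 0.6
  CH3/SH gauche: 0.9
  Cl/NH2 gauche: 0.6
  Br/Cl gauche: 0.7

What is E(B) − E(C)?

-0.2 kcal/mol

B (staggered): NH2–SH gauche, CH3–Cl gauche, Br–Cl gauche, Br–SH gauche; 0.6 + 0.9 + 0.7 + 0.7 = 2.9 kcal/mol.
C (staggered): NH2–Cl gauche, CH3–Cl gauche, CH3–SH gauche, Br–SH gauche; 0.6 + 0.9 + 0.9 + 0.7 = 3.1 kcal/mol.
E(B) − E(C) = 2.9 − 3.1 = -0.2 kcal/mol.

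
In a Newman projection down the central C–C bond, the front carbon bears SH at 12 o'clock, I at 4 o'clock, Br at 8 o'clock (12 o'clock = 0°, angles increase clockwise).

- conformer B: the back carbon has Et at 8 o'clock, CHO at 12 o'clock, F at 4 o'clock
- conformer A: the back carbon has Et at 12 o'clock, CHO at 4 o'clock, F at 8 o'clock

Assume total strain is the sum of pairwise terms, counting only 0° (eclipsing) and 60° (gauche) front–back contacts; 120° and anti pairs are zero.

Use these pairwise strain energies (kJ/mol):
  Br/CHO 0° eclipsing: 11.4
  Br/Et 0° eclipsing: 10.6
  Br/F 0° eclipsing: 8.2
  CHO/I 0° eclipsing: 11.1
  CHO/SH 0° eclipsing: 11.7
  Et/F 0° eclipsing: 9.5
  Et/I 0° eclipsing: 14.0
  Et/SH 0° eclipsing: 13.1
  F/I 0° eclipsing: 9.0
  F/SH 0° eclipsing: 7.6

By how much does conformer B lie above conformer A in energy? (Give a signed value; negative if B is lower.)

-1.1 kJ/mol

B is eclipsed. SH at 0° is eclipsed with CHO at 0° (11.7); I at 120° is eclipsed with F at 120° (9.0); Br at 240° is eclipsed with Et at 240° (10.6). Total 31.3 kJ/mol.
A is eclipsed. SH at 0° is eclipsed with Et at 0° (13.1); I at 120° is eclipsed with CHO at 120° (11.1); Br at 240° is eclipsed with F at 240° (8.2). Total 32.4 kJ/mol.
E(B) − E(A) = 31.3 − 32.4 = -1.1 kJ/mol.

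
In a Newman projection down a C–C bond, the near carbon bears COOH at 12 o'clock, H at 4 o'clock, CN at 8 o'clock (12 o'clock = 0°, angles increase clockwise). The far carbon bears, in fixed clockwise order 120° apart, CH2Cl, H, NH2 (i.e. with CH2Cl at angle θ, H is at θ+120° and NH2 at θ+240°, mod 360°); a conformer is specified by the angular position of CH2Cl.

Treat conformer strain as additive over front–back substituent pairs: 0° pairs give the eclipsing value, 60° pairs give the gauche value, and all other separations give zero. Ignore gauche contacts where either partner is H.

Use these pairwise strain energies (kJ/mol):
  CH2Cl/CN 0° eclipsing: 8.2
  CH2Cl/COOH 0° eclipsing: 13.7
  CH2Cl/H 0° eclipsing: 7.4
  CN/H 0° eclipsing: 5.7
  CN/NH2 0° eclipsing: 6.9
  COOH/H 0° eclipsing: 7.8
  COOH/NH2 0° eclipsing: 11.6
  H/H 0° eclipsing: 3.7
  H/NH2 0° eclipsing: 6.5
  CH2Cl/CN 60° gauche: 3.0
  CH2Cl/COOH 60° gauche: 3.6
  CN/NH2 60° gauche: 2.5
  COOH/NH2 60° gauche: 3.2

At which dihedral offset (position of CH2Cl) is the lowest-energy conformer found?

CH2Cl at 0° (eclipsed): COOH(0°)/CH2Cl(0°) eclipsed 13.7; H(120°)/H(120°) eclipsed 3.7; CN(240°)/NH2(240°) eclipsed 6.9 → 24.3 kJ/mol.
CH2Cl at 60° (staggered): COOH(0°)/CH2Cl(60°) gauche 3.6; COOH(0°)/NH2(300°) gauche 3.2; CN(240°)/NH2(300°) gauche 2.5 → 9.3 kJ/mol.
CH2Cl at 120° (eclipsed): COOH(0°)/NH2(0°) eclipsed 11.6; H(120°)/CH2Cl(120°) eclipsed 7.4; CN(240°)/H(240°) eclipsed 5.7 → 24.7 kJ/mol.
CH2Cl at 180° (staggered): COOH(0°)/NH2(60°) gauche 3.2; CN(240°)/CH2Cl(180°) gauche 3.0 → 6.2 kJ/mol.
CH2Cl at 240° (eclipsed): COOH(0°)/H(0°) eclipsed 7.8; H(120°)/NH2(120°) eclipsed 6.5; CN(240°)/CH2Cl(240°) eclipsed 8.2 → 22.5 kJ/mol.
CH2Cl at 300° (staggered): COOH(0°)/CH2Cl(300°) gauche 3.6; CN(240°)/CH2Cl(300°) gauche 3.0; CN(240°)/NH2(180°) gauche 2.5 → 9.1 kJ/mol.
The minimum (6.2 kJ/mol) occurs with CH2Cl at 180°.

180°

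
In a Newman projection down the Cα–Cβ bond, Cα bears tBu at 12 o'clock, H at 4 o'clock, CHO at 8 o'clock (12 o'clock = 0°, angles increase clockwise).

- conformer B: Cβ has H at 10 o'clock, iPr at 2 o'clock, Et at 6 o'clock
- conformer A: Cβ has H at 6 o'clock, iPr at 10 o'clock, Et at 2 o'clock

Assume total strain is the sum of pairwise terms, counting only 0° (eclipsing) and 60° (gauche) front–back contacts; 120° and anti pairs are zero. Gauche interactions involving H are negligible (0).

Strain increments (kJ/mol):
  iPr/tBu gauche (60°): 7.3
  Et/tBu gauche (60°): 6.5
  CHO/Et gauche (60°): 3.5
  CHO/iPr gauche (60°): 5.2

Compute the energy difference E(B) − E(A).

B (staggered): tBu(0°)/iPr(60°) gauche 7.3; CHO(240°)/Et(180°) gauche 3.5 → 10.8 kJ/mol.
A (staggered): tBu(0°)/iPr(300°) gauche 7.3; tBu(0°)/Et(60°) gauche 6.5; CHO(240°)/iPr(300°) gauche 5.2 → 19.0 kJ/mol.
E(B) − E(A) = 10.8 − 19.0 = -8.2 kJ/mol.

-8.2 kJ/mol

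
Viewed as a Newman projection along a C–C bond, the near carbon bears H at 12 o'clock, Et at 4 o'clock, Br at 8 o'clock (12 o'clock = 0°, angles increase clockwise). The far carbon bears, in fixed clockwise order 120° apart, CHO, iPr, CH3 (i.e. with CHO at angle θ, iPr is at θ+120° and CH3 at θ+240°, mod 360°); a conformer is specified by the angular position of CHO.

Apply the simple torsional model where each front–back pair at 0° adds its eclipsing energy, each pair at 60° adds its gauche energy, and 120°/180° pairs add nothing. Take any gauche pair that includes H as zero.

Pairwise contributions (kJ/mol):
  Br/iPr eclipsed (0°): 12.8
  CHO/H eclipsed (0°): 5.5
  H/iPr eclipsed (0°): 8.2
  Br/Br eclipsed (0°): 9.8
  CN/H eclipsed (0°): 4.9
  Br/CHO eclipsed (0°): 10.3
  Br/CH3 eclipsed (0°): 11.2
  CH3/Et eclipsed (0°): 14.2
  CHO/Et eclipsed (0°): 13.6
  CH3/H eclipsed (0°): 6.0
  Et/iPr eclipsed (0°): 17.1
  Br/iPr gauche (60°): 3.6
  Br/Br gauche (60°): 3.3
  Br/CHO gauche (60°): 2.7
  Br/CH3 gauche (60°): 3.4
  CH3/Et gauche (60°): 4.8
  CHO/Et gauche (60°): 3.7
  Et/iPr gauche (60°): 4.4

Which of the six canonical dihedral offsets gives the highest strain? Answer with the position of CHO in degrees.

0°

CHO at 0° (eclipsed): H–CHO eclipsed, Et–iPr eclipsed, Br–CH3 eclipsed; 5.5 + 17.1 + 11.2 = 33.8 kJ/mol.
CHO at 60° (staggered): Et–CHO gauche, Et–iPr gauche, Br–iPr gauche, Br–CH3 gauche; 3.7 + 4.4 + 3.6 + 3.4 = 15.1 kJ/mol.
CHO at 120° (eclipsed): H–CH3 eclipsed, Et–CHO eclipsed, Br–iPr eclipsed; 6.0 + 13.6 + 12.8 = 32.4 kJ/mol.
CHO at 180° (staggered): Et–CHO gauche, Et–CH3 gauche, Br–CHO gauche, Br–iPr gauche; 3.7 + 4.8 + 2.7 + 3.6 = 14.8 kJ/mol.
CHO at 240° (eclipsed): H–iPr eclipsed, Et–CH3 eclipsed, Br–CHO eclipsed; 8.2 + 14.2 + 10.3 = 32.7 kJ/mol.
CHO at 300° (staggered): Et–iPr gauche, Et–CH3 gauche, Br–CHO gauche, Br–CH3 gauche; 4.4 + 4.8 + 2.7 + 3.4 = 15.3 kJ/mol.
The maximum (33.8 kJ/mol) occurs with CHO at 0°.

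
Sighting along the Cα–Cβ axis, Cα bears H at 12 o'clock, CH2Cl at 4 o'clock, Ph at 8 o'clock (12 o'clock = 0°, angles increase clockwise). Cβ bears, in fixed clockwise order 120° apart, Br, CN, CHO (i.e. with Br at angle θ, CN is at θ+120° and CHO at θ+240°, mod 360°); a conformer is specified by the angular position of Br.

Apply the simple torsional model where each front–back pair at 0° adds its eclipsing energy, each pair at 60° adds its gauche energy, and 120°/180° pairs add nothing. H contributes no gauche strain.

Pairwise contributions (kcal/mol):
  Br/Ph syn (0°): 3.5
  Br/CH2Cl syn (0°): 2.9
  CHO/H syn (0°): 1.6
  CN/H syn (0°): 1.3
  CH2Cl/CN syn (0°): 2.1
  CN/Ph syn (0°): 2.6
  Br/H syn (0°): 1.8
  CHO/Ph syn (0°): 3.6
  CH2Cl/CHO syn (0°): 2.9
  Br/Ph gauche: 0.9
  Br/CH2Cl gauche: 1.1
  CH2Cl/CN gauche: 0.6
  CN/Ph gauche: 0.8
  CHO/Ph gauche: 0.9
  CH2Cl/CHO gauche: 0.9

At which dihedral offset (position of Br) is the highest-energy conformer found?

Br at 0° is eclipsed. H at 0° is eclipsed with Br at 0° (1.8); CH2Cl at 120° is eclipsed with CN at 120° (2.1); Ph at 240° is eclipsed with CHO at 240° (3.6). Total 7.5 kcal/mol.
Br at 60° is staggered. CH2Cl at 120° is gauche with Br at 60° (1.1); CH2Cl at 120° is gauche with CN at 180° (0.6); Ph at 240° is gauche with CN at 180° (0.8); Ph at 240° is gauche with CHO at 300° (0.9). Total 3.4 kcal/mol.
Br at 120° is eclipsed. H at 0° is eclipsed with CHO at 0° (1.6); CH2Cl at 120° is eclipsed with Br at 120° (2.9); Ph at 240° is eclipsed with CN at 240° (2.6). Total 7.1 kcal/mol.
Br at 180° is staggered. CH2Cl at 120° is gauche with Br at 180° (1.1); CH2Cl at 120° is gauche with CHO at 60° (0.9); Ph at 240° is gauche with Br at 180° (0.9); Ph at 240° is gauche with CN at 300° (0.8). Total 3.7 kcal/mol.
Br at 240° is eclipsed. H at 0° is eclipsed with CN at 0° (1.3); CH2Cl at 120° is eclipsed with CHO at 120° (2.9); Ph at 240° is eclipsed with Br at 240° (3.5). Total 7.7 kcal/mol.
Br at 300° is staggered. CH2Cl at 120° is gauche with CN at 60° (0.6); CH2Cl at 120° is gauche with CHO at 180° (0.9); Ph at 240° is gauche with Br at 300° (0.9); Ph at 240° is gauche with CHO at 180° (0.9). Total 3.3 kcal/mol.
The maximum (7.7 kcal/mol) occurs with Br at 240°.

240°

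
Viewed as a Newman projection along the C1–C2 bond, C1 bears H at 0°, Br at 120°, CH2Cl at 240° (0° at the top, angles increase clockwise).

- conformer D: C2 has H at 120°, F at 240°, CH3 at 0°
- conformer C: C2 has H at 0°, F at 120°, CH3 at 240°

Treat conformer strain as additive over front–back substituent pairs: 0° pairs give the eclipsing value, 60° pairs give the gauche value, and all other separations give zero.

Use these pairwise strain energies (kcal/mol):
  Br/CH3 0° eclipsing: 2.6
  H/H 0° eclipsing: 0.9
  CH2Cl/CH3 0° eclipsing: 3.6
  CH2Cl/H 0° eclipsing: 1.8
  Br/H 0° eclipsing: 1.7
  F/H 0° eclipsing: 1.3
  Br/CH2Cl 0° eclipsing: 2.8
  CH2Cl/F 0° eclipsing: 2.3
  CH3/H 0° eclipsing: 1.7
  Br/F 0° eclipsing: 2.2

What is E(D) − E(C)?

-1.0 kcal/mol

D (eclipsed): H–CH3 eclipsed, Br–H eclipsed, CH2Cl–F eclipsed; 1.7 + 1.7 + 2.3 = 5.7 kcal/mol.
C (eclipsed): H–H eclipsed, Br–F eclipsed, CH2Cl–CH3 eclipsed; 0.9 + 2.2 + 3.6 = 6.7 kcal/mol.
E(D) − E(C) = 5.7 − 6.7 = -1.0 kcal/mol.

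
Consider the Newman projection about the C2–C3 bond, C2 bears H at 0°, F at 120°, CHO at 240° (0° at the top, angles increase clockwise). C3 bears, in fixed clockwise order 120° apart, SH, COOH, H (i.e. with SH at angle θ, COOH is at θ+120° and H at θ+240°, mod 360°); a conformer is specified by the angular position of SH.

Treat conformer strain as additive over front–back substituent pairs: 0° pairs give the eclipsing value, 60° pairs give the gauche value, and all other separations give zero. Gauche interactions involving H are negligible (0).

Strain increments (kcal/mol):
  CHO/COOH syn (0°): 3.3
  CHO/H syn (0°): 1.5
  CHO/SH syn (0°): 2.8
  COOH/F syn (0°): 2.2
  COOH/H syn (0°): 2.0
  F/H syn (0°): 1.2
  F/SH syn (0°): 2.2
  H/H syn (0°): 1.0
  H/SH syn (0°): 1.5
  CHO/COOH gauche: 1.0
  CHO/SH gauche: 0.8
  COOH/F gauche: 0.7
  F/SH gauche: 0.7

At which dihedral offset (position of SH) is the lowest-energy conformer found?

SH at 0° (eclipsed): H(0°)/SH(0°) eclipsed 1.5; F(120°)/COOH(120°) eclipsed 2.2; CHO(240°)/H(240°) eclipsed 1.5 → 5.2 kcal/mol.
SH at 60° (staggered): F(120°)/SH(60°) gauche 0.7; F(120°)/COOH(180°) gauche 0.7; CHO(240°)/COOH(180°) gauche 1.0 → 2.4 kcal/mol.
SH at 120° (eclipsed): H(0°)/H(0°) eclipsed 1.0; F(120°)/SH(120°) eclipsed 2.2; CHO(240°)/COOH(240°) eclipsed 3.3 → 6.5 kcal/mol.
SH at 180° (staggered): F(120°)/SH(180°) gauche 0.7; CHO(240°)/SH(180°) gauche 0.8; CHO(240°)/COOH(300°) gauche 1.0 → 2.5 kcal/mol.
SH at 240° (eclipsed): H(0°)/COOH(0°) eclipsed 2.0; F(120°)/H(120°) eclipsed 1.2; CHO(240°)/SH(240°) eclipsed 2.8 → 6.0 kcal/mol.
SH at 300° (staggered): F(120°)/COOH(60°) gauche 0.7; CHO(240°)/SH(300°) gauche 0.8 → 1.5 kcal/mol.
The minimum (1.5 kcal/mol) occurs with SH at 300°.

300°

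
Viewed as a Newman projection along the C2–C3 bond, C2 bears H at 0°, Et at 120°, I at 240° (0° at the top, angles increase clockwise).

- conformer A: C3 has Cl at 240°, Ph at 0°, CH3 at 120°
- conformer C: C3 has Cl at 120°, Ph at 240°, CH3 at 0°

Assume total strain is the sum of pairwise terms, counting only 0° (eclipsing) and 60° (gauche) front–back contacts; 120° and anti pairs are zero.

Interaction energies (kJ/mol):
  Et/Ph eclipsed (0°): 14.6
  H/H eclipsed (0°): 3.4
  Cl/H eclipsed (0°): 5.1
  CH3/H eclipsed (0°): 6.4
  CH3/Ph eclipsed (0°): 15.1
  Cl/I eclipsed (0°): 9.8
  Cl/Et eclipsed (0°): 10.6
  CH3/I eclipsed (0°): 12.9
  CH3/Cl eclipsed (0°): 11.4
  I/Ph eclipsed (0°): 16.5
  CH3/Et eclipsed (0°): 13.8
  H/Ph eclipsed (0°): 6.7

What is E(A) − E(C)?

A (eclipsed): H–Ph eclipsed, Et–CH3 eclipsed, I–Cl eclipsed; 6.7 + 13.8 + 9.8 = 30.3 kJ/mol.
C (eclipsed): H–CH3 eclipsed, Et–Cl eclipsed, I–Ph eclipsed; 6.4 + 10.6 + 16.5 = 33.5 kJ/mol.
E(A) − E(C) = 30.3 − 33.5 = -3.2 kJ/mol.

-3.2 kJ/mol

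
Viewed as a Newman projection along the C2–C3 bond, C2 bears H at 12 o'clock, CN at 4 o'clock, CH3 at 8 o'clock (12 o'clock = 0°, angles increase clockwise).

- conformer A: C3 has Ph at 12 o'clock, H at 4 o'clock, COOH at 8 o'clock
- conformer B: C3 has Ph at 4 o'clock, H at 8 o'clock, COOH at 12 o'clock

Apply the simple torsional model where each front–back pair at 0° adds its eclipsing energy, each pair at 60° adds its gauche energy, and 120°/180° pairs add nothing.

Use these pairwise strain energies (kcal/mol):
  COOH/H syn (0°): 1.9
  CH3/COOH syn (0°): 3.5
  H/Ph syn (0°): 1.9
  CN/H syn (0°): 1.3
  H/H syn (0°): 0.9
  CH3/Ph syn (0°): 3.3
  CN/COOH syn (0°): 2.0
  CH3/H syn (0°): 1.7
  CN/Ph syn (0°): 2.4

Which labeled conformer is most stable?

A (eclipsed): H(0°)/Ph(0°) eclipsed 1.9; CN(120°)/H(120°) eclipsed 1.3; CH3(240°)/COOH(240°) eclipsed 3.5 → 6.7 kcal/mol.
B (eclipsed): H(0°)/COOH(0°) eclipsed 1.9; CN(120°)/Ph(120°) eclipsed 2.4; CH3(240°)/H(240°) eclipsed 1.7 → 6.0 kcal/mol.
B has the lowest total (6.0 kcal/mol).

B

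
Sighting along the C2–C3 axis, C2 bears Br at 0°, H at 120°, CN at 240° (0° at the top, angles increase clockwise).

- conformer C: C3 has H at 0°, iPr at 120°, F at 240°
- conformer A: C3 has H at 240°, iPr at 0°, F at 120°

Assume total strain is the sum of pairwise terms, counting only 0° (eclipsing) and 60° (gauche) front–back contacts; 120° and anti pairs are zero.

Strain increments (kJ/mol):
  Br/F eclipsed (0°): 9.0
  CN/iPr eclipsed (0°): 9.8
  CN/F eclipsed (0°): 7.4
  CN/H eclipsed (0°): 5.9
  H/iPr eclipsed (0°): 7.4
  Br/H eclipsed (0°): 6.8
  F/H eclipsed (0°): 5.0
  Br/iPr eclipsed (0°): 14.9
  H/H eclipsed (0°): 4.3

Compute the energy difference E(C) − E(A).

-4.2 kJ/mol

C (eclipsed): Br(0°)/H(0°) eclipsed 6.8; H(120°)/iPr(120°) eclipsed 7.4; CN(240°)/F(240°) eclipsed 7.4 → 21.6 kJ/mol.
A (eclipsed): Br(0°)/iPr(0°) eclipsed 14.9; H(120°)/F(120°) eclipsed 5.0; CN(240°)/H(240°) eclipsed 5.9 → 25.8 kJ/mol.
E(C) − E(A) = 21.6 − 25.8 = -4.2 kJ/mol.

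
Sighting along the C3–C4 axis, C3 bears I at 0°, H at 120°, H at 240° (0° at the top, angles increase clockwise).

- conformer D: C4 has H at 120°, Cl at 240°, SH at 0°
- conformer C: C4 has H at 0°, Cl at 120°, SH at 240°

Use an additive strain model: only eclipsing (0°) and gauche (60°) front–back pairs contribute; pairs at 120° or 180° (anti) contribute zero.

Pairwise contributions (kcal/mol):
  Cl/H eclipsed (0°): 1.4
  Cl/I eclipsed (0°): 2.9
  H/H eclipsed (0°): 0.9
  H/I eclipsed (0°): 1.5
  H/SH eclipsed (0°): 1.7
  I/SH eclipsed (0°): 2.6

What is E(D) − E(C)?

D (eclipsed): I(0°)/SH(0°) eclipsed 2.6; H(120°)/H(120°) eclipsed 0.9; H(240°)/Cl(240°) eclipsed 1.4 → 4.9 kcal/mol.
C (eclipsed): I(0°)/H(0°) eclipsed 1.5; H(120°)/Cl(120°) eclipsed 1.4; H(240°)/SH(240°) eclipsed 1.7 → 4.6 kcal/mol.
E(D) − E(C) = 4.9 − 4.6 = +0.3 kcal/mol.

+0.3 kcal/mol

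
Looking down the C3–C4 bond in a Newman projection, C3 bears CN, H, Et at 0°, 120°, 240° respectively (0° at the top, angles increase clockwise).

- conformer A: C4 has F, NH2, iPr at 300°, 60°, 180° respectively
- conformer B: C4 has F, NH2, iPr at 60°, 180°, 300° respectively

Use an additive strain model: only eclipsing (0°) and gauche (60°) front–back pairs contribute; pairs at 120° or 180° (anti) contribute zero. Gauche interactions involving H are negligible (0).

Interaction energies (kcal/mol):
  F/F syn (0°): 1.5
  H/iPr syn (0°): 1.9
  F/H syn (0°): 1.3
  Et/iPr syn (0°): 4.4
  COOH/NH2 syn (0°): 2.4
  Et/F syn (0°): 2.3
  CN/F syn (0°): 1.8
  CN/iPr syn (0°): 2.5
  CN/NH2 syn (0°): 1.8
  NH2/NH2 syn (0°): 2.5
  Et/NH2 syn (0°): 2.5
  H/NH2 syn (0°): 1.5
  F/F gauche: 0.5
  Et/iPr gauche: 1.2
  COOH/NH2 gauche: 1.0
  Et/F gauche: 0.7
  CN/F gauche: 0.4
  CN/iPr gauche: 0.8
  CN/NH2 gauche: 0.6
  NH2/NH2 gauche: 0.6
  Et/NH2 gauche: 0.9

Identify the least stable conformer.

A (staggered): CN(0°)/F(300°) gauche 0.4; CN(0°)/NH2(60°) gauche 0.6; Et(240°)/F(300°) gauche 0.7; Et(240°)/iPr(180°) gauche 1.2 → 2.9 kcal/mol.
B (staggered): CN(0°)/F(60°) gauche 0.4; CN(0°)/iPr(300°) gauche 0.8; Et(240°)/NH2(180°) gauche 0.9; Et(240°)/iPr(300°) gauche 1.2 → 3.3 kcal/mol.
B has the highest total (3.3 kcal/mol).

B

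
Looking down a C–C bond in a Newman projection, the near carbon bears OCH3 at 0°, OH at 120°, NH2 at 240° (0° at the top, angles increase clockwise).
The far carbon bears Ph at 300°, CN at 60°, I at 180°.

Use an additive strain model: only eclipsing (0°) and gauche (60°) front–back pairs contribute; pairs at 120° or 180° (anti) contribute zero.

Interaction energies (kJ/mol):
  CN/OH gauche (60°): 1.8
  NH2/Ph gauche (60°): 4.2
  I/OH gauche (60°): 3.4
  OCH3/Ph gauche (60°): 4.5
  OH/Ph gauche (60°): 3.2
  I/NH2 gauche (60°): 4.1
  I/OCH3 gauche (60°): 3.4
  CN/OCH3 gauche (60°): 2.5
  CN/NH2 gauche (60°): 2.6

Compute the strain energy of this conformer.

20.5 kJ/mol

This conformer (staggered): OCH3(0°)/Ph(300°) gauche 4.5; OCH3(0°)/CN(60°) gauche 2.5; OH(120°)/CN(60°) gauche 1.8; OH(120°)/I(180°) gauche 3.4; NH2(240°)/Ph(300°) gauche 4.2; NH2(240°)/I(180°) gauche 4.1 → 20.5 kJ/mol.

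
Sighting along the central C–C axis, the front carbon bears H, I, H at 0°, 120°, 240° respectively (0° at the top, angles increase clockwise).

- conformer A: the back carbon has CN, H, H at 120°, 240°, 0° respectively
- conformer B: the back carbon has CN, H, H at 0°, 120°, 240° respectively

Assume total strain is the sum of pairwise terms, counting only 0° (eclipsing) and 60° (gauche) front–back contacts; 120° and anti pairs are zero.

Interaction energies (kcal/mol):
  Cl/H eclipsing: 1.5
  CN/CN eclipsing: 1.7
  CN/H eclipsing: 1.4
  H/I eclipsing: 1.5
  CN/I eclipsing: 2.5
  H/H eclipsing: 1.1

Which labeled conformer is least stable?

A is eclipsed. H at 0° is eclipsed with H at 0° (1.1); I at 120° is eclipsed with CN at 120° (2.5); H at 240° is eclipsed with H at 240° (1.1). Total 4.7 kcal/mol.
B is eclipsed. H at 0° is eclipsed with CN at 0° (1.4); I at 120° is eclipsed with H at 120° (1.5); H at 240° is eclipsed with H at 240° (1.1). Total 4.0 kcal/mol.
A has the highest total (4.7 kcal/mol).

A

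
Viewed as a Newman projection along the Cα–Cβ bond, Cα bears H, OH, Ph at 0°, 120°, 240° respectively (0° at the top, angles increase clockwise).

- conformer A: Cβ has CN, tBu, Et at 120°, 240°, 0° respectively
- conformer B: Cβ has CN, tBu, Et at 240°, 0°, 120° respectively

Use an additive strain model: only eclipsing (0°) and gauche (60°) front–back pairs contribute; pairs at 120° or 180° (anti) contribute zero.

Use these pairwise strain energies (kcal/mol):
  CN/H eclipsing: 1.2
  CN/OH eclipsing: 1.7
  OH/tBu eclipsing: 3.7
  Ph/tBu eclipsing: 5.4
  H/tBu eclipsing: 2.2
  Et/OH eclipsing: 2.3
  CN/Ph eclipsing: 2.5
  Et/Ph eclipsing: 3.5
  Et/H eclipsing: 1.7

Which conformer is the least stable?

A (eclipsed): H(0°)/Et(0°) eclipsed 1.7; OH(120°)/CN(120°) eclipsed 1.7; Ph(240°)/tBu(240°) eclipsed 5.4 → 8.8 kcal/mol.
B (eclipsed): H(0°)/tBu(0°) eclipsed 2.2; OH(120°)/Et(120°) eclipsed 2.3; Ph(240°)/CN(240°) eclipsed 2.5 → 7.0 kcal/mol.
A has the highest total (8.8 kcal/mol).

A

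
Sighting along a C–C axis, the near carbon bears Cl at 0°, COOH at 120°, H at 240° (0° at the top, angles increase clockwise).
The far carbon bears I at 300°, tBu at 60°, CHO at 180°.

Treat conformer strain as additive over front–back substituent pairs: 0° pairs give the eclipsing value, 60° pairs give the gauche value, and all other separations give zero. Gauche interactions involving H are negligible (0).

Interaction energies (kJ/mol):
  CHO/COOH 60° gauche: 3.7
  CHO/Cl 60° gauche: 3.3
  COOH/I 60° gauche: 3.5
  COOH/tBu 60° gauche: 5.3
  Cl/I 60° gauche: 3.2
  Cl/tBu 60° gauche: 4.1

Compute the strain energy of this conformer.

This conformer (staggered): Cl(0°)/I(300°) gauche 3.2; Cl(0°)/tBu(60°) gauche 4.1; COOH(120°)/tBu(60°) gauche 5.3; COOH(120°)/CHO(180°) gauche 3.7 → 16.3 kJ/mol.

16.3 kJ/mol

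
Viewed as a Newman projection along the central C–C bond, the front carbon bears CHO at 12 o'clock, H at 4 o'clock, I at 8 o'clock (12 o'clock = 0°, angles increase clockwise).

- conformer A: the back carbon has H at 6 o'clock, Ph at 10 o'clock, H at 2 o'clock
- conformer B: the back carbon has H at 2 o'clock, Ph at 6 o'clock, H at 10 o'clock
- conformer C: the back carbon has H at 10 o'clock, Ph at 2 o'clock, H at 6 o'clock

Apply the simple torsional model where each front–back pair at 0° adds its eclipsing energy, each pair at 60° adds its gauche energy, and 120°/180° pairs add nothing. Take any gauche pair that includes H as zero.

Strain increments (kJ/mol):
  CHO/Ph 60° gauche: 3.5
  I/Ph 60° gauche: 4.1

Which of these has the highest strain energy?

A

A (staggered): CHO–Ph gauche, I–Ph gauche; 3.5 + 4.1 = 7.6 kJ/mol.
B (staggered): I–Ph gauche; 4.1 = 4.1 kJ/mol.
C (staggered): CHO–Ph gauche; 3.5 = 3.5 kJ/mol.
A has the highest total (7.6 kJ/mol).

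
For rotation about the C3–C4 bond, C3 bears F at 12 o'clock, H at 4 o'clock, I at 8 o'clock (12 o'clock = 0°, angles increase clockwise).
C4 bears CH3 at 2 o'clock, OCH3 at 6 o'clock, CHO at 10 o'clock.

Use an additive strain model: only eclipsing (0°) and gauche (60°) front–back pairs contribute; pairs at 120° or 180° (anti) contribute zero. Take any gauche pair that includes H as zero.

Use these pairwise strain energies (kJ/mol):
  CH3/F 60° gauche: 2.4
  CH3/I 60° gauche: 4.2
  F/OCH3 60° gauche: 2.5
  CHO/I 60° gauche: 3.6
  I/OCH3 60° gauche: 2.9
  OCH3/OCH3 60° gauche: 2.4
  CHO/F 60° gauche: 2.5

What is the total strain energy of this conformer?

This conformer (staggered): F–CH3 gauche, F–CHO gauche, I–OCH3 gauche, I–CHO gauche; 2.4 + 2.5 + 2.9 + 3.6 = 11.4 kJ/mol.

11.4 kJ/mol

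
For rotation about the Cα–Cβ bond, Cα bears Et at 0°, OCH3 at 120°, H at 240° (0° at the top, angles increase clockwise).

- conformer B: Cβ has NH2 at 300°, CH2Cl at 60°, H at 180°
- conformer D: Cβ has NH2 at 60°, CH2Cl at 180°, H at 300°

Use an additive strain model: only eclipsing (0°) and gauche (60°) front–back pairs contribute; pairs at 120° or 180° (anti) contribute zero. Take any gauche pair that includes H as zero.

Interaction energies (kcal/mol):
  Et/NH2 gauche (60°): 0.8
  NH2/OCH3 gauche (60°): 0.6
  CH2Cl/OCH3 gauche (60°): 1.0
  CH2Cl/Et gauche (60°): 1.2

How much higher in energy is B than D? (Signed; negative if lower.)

+0.6 kcal/mol

B (staggered): Et(0°)/NH2(300°) gauche 0.8; Et(0°)/CH2Cl(60°) gauche 1.2; OCH3(120°)/CH2Cl(60°) gauche 1.0 → 3.0 kcal/mol.
D (staggered): Et(0°)/NH2(60°) gauche 0.8; OCH3(120°)/NH2(60°) gauche 0.6; OCH3(120°)/CH2Cl(180°) gauche 1.0 → 2.4 kcal/mol.
E(B) − E(D) = 3.0 − 2.4 = +0.6 kcal/mol.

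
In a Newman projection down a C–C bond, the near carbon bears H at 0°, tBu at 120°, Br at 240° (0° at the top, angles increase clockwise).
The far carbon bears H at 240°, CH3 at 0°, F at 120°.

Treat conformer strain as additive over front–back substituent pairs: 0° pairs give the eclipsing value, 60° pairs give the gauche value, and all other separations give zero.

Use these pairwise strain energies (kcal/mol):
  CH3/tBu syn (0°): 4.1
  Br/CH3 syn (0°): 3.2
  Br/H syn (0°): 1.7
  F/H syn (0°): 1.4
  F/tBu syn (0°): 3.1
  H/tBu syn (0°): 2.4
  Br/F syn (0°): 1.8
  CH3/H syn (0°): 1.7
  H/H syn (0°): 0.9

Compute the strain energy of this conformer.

This conformer (eclipsed): H–CH3 eclipsed, tBu–F eclipsed, Br–H eclipsed; 1.7 + 3.1 + 1.7 = 6.5 kcal/mol.

6.5 kcal/mol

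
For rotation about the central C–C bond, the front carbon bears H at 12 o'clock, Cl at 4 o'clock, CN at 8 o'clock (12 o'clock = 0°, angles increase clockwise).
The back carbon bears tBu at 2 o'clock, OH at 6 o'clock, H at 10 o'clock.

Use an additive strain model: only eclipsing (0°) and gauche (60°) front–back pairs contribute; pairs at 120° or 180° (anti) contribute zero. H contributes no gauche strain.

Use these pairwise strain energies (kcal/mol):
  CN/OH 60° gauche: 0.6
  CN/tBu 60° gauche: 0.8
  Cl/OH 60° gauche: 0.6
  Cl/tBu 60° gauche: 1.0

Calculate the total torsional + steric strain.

This conformer (staggered): Cl–tBu gauche, Cl–OH gauche, CN–OH gauche; 1.0 + 0.6 + 0.6 = 2.2 kcal/mol.

2.2 kcal/mol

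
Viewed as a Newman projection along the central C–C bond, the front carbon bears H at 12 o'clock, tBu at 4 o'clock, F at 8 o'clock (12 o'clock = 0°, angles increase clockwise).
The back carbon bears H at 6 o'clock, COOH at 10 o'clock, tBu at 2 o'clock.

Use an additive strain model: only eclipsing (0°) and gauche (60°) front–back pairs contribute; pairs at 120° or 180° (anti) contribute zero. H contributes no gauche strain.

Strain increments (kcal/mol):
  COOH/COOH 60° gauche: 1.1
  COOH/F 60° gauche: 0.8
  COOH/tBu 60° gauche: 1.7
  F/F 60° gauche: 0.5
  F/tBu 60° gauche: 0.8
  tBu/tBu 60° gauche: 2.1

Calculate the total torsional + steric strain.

This conformer is staggered. tBu at 120° is gauche with tBu at 60° (2.1); F at 240° is gauche with COOH at 300° (0.8). Total 2.9 kcal/mol.

2.9 kcal/mol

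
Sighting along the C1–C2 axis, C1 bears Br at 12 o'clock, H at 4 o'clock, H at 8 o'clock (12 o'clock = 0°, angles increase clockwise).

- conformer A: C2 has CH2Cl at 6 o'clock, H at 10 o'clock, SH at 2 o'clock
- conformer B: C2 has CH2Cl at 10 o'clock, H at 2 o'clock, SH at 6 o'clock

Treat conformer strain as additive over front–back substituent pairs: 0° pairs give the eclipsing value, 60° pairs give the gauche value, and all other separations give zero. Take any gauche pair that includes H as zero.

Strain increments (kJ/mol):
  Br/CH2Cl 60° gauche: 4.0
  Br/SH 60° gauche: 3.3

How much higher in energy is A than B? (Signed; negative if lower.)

-0.7 kJ/mol

A (staggered): Br–SH gauche; 3.3 = 3.3 kJ/mol.
B (staggered): Br–CH2Cl gauche; 4.0 = 4.0 kJ/mol.
E(A) − E(B) = 3.3 − 4.0 = -0.7 kJ/mol.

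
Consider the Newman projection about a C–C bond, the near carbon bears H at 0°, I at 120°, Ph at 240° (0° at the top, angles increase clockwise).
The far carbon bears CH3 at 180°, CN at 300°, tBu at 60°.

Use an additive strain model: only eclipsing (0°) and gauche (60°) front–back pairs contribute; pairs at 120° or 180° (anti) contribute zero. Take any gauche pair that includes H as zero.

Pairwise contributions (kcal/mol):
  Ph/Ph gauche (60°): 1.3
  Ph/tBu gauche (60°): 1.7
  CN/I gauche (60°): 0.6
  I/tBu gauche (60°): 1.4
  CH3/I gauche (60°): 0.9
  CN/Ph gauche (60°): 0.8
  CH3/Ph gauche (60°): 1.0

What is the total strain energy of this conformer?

This conformer is staggered. I at 120° is gauche with CH3 at 180° (0.9); I at 120° is gauche with tBu at 60° (1.4); Ph at 240° is gauche with CH3 at 180° (1.0); Ph at 240° is gauche with CN at 300° (0.8). Total 4.1 kcal/mol.

4.1 kcal/mol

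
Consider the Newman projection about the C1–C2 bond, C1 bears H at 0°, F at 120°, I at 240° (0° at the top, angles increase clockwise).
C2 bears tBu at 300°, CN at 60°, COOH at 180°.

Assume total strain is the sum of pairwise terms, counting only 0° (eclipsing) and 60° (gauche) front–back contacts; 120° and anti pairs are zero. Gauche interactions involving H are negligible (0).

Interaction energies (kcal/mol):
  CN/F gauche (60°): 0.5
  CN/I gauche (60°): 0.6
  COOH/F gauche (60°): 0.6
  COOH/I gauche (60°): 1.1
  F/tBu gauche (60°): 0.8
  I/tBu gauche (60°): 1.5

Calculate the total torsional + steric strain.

3.7 kcal/mol

This conformer is staggered. F at 120° is gauche with CN at 60° (0.5); F at 120° is gauche with COOH at 180° (0.6); I at 240° is gauche with tBu at 300° (1.5); I at 240° is gauche with COOH at 180° (1.1). Total 3.7 kcal/mol.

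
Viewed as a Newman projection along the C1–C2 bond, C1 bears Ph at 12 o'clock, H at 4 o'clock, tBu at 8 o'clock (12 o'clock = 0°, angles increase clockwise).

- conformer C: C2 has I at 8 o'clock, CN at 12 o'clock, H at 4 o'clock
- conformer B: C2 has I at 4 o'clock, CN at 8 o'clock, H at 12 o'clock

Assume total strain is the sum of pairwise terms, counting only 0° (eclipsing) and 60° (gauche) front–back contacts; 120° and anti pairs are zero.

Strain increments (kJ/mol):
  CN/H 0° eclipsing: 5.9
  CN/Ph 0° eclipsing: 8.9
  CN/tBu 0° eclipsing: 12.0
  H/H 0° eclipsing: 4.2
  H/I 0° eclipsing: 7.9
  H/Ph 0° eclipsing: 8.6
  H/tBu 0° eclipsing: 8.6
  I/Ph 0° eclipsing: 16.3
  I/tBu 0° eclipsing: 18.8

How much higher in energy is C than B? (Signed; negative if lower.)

+3.4 kJ/mol

C (eclipsed): Ph(0°)/CN(0°) eclipsed 8.9; H(120°)/H(120°) eclipsed 4.2; tBu(240°)/I(240°) eclipsed 18.8 → 31.9 kJ/mol.
B (eclipsed): Ph(0°)/H(0°) eclipsed 8.6; H(120°)/I(120°) eclipsed 7.9; tBu(240°)/CN(240°) eclipsed 12.0 → 28.5 kJ/mol.
E(C) − E(B) = 31.9 − 28.5 = +3.4 kJ/mol.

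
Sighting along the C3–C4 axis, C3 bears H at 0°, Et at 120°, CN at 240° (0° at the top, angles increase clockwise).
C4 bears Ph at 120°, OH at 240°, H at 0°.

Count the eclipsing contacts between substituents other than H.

Non-H eclipsing pairs: Et(120°)/Ph(120°); CN(240°)/OH(240°) — 2 interactions.

2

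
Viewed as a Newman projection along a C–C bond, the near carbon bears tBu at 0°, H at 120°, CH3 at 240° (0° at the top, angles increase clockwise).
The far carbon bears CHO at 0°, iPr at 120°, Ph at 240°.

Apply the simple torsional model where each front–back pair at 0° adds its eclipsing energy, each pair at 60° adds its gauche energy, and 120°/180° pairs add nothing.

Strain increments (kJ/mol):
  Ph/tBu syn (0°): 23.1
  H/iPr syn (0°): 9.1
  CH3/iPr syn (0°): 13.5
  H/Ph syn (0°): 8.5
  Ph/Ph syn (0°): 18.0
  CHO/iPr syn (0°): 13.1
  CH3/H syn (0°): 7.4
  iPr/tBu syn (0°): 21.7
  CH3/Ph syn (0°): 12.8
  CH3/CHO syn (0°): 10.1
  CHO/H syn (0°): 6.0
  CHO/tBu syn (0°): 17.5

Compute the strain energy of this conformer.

39.4 kJ/mol

This conformer (eclipsed): tBu–CHO eclipsed, H–iPr eclipsed, CH3–Ph eclipsed; 17.5 + 9.1 + 12.8 = 39.4 kJ/mol.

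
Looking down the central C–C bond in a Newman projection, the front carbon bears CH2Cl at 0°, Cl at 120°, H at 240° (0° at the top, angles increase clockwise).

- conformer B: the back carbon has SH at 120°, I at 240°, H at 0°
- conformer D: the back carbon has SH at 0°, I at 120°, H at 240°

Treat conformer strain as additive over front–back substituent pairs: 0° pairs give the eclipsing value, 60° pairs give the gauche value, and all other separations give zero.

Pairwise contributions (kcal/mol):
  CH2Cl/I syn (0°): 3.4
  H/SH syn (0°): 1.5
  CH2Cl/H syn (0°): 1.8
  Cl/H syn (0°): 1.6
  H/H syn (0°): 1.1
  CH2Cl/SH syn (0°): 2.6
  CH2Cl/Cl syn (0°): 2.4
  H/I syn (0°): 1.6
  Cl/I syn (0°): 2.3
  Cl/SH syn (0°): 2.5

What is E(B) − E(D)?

B (eclipsed): CH2Cl(0°)/H(0°) eclipsed 1.8; Cl(120°)/SH(120°) eclipsed 2.5; H(240°)/I(240°) eclipsed 1.6 → 5.9 kcal/mol.
D (eclipsed): CH2Cl(0°)/SH(0°) eclipsed 2.6; Cl(120°)/I(120°) eclipsed 2.3; H(240°)/H(240°) eclipsed 1.1 → 6.0 kcal/mol.
E(B) − E(D) = 5.9 − 6.0 = -0.1 kcal/mol.

-0.1 kcal/mol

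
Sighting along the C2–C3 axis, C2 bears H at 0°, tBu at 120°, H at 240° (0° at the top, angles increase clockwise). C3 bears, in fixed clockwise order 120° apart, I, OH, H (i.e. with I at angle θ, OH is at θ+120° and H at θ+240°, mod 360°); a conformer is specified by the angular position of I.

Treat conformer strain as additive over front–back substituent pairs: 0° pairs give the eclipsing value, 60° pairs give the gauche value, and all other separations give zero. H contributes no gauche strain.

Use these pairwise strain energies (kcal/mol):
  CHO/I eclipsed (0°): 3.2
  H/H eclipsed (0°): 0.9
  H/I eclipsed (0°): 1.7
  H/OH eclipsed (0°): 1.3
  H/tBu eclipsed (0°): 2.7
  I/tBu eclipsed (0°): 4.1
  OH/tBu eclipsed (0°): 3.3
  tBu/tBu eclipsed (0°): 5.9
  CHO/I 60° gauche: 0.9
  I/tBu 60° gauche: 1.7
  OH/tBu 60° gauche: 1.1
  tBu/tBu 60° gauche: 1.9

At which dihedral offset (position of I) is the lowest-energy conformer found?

I at 0° (eclipsed): H(0°)/I(0°) eclipsed 1.7; tBu(120°)/OH(120°) eclipsed 3.3; H(240°)/H(240°) eclipsed 0.9 → 5.9 kcal/mol.
I at 60° (staggered): tBu(120°)/I(60°) gauche 1.7; tBu(120°)/OH(180°) gauche 1.1 → 2.8 kcal/mol.
I at 120° (eclipsed): H(0°)/H(0°) eclipsed 0.9; tBu(120°)/I(120°) eclipsed 4.1; H(240°)/OH(240°) eclipsed 1.3 → 6.3 kcal/mol.
I at 180° (staggered): tBu(120°)/I(180°) gauche 1.7 → 1.7 kcal/mol.
I at 240° (eclipsed): H(0°)/OH(0°) eclipsed 1.3; tBu(120°)/H(120°) eclipsed 2.7; H(240°)/I(240°) eclipsed 1.7 → 5.7 kcal/mol.
I at 300° (staggered): tBu(120°)/OH(60°) gauche 1.1 → 1.1 kcal/mol.
The minimum (1.1 kcal/mol) occurs with I at 300°.

300°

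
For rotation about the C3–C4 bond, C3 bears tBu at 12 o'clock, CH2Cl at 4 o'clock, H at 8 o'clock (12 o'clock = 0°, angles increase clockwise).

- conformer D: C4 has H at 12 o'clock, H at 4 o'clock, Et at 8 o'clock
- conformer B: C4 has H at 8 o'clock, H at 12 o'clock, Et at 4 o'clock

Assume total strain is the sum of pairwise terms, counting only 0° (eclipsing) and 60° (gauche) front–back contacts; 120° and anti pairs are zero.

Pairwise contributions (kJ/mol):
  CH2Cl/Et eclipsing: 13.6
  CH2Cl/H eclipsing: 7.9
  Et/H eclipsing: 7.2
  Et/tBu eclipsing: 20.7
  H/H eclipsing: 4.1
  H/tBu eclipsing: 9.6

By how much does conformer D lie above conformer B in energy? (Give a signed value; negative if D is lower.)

-2.6 kJ/mol

D (eclipsed): tBu–H eclipsed, CH2Cl–H eclipsed, H–Et eclipsed; 9.6 + 7.9 + 7.2 = 24.7 kJ/mol.
B (eclipsed): tBu–H eclipsed, CH2Cl–Et eclipsed, H–H eclipsed; 9.6 + 13.6 + 4.1 = 27.3 kJ/mol.
E(D) − E(B) = 24.7 − 27.3 = -2.6 kJ/mol.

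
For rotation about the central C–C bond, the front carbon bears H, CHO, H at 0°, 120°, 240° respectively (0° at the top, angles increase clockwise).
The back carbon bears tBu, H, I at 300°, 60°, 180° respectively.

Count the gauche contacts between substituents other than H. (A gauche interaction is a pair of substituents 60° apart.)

Non-H gauche pairs: CHO(120°)/I(180°) — 1 interaction.

1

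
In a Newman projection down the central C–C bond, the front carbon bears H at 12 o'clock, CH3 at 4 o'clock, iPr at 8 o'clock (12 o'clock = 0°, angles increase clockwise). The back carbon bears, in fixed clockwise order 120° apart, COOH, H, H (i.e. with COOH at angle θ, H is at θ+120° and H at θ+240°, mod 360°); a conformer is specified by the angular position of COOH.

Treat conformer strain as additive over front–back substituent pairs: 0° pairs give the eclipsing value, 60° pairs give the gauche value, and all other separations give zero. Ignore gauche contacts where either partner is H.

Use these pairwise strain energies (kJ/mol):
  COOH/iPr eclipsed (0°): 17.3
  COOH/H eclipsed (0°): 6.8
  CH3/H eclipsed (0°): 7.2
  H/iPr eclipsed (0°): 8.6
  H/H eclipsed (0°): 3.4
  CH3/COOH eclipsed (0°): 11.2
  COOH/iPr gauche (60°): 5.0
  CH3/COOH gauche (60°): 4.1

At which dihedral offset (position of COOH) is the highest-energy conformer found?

240°

COOH at 0° is eclipsed. H at 0° is eclipsed with COOH at 0° (6.8); CH3 at 120° is eclipsed with H at 120° (7.2); iPr at 240° is eclipsed with H at 240° (8.6). Total 22.6 kJ/mol.
COOH at 60° is staggered. CH3 at 120° is gauche with COOH at 60° (4.1). Total 4.1 kJ/mol.
COOH at 120° is eclipsed. H at 0° is eclipsed with H at 0° (3.4); CH3 at 120° is eclipsed with COOH at 120° (11.2); iPr at 240° is eclipsed with H at 240° (8.6). Total 23.2 kJ/mol.
COOH at 180° is staggered. CH3 at 120° is gauche with COOH at 180° (4.1); iPr at 240° is gauche with COOH at 180° (5.0). Total 9.1 kJ/mol.
COOH at 240° is eclipsed. H at 0° is eclipsed with H at 0° (3.4); CH3 at 120° is eclipsed with H at 120° (7.2); iPr at 240° is eclipsed with COOH at 240° (17.3). Total 27.9 kJ/mol.
COOH at 300° is staggered. iPr at 240° is gauche with COOH at 300° (5.0). Total 5.0 kJ/mol.
The maximum (27.9 kJ/mol) occurs with COOH at 240°.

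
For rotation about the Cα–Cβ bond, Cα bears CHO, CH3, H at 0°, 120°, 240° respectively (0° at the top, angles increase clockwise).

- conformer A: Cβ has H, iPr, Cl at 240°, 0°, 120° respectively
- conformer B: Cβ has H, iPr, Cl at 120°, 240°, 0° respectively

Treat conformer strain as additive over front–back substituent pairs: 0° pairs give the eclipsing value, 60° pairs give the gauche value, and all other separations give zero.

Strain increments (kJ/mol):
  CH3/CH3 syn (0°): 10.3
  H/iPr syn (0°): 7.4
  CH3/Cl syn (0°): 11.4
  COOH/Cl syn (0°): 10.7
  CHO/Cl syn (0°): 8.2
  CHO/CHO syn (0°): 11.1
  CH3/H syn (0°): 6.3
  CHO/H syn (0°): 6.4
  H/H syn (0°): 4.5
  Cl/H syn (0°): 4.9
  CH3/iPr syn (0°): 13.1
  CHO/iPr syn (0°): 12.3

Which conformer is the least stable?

A

A (eclipsed): CHO–iPr eclipsed, CH3–Cl eclipsed, H–H eclipsed; 12.3 + 11.4 + 4.5 = 28.2 kJ/mol.
B (eclipsed): CHO–Cl eclipsed, CH3–H eclipsed, H–iPr eclipsed; 8.2 + 6.3 + 7.4 = 21.9 kJ/mol.
A has the highest total (28.2 kJ/mol).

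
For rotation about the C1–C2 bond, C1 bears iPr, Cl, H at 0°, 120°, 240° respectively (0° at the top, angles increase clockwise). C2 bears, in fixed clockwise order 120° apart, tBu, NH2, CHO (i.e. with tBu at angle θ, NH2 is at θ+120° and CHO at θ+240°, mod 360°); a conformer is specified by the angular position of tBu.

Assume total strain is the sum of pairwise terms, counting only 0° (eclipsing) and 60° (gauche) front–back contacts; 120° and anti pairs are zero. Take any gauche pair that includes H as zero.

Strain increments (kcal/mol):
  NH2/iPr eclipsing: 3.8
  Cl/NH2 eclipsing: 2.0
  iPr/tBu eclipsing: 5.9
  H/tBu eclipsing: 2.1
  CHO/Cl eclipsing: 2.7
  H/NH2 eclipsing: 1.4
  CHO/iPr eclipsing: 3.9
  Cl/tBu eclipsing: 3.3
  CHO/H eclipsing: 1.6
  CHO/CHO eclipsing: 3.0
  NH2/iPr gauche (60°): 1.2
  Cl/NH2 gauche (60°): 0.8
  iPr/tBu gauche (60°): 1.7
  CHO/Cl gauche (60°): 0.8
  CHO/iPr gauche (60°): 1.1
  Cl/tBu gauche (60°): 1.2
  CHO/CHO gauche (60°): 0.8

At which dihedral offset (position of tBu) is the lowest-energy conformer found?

tBu at 0° (eclipsed): iPr–tBu eclipsed, Cl–NH2 eclipsed, H–CHO eclipsed; 5.9 + 2.0 + 1.6 = 9.5 kcal/mol.
tBu at 60° (staggered): iPr–tBu gauche, iPr–CHO gauche, Cl–tBu gauche, Cl–NH2 gauche; 1.7 + 1.1 + 1.2 + 0.8 = 4.8 kcal/mol.
tBu at 120° (eclipsed): iPr–CHO eclipsed, Cl–tBu eclipsed, H–NH2 eclipsed; 3.9 + 3.3 + 1.4 = 8.6 kcal/mol.
tBu at 180° (staggered): iPr–NH2 gauche, iPr–CHO gauche, Cl–tBu gauche, Cl–CHO gauche; 1.2 + 1.1 + 1.2 + 0.8 = 4.3 kcal/mol.
tBu at 240° (eclipsed): iPr–NH2 eclipsed, Cl–CHO eclipsed, H–tBu eclipsed; 3.8 + 2.7 + 2.1 = 8.6 kcal/mol.
tBu at 300° (staggered): iPr–tBu gauche, iPr–NH2 gauche, Cl–NH2 gauche, Cl–CHO gauche; 1.7 + 1.2 + 0.8 + 0.8 = 4.5 kcal/mol.
The minimum (4.3 kcal/mol) occurs with tBu at 180°.

180°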